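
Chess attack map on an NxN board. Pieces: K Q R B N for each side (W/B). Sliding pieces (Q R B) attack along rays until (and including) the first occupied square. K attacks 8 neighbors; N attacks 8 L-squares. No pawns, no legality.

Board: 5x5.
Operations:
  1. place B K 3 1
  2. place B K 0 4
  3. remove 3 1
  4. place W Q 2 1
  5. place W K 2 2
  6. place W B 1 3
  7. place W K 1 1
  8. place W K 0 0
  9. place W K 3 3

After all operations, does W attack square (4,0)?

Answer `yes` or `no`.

Op 1: place BK@(3,1)
Op 2: place BK@(0,4)
Op 3: remove (3,1)
Op 4: place WQ@(2,1)
Op 5: place WK@(2,2)
Op 6: place WB@(1,3)
Op 7: place WK@(1,1)
Op 8: place WK@(0,0)
Op 9: place WK@(3,3)
Per-piece attacks for W:
  WK@(0,0): attacks (0,1) (1,0) (1,1)
  WK@(1,1): attacks (1,2) (1,0) (2,1) (0,1) (2,2) (2,0) (0,2) (0,0)
  WB@(1,3): attacks (2,4) (2,2) (0,4) (0,2) [ray(1,-1) blocked at (2,2); ray(-1,1) blocked at (0,4)]
  WQ@(2,1): attacks (2,2) (2,0) (3,1) (4,1) (1,1) (3,2) (4,3) (3,0) (1,2) (0,3) (1,0) [ray(0,1) blocked at (2,2); ray(-1,0) blocked at (1,1)]
  WK@(2,2): attacks (2,3) (2,1) (3,2) (1,2) (3,3) (3,1) (1,3) (1,1)
  WK@(3,3): attacks (3,4) (3,2) (4,3) (2,3) (4,4) (4,2) (2,4) (2,2)
W attacks (4,0): no

Answer: no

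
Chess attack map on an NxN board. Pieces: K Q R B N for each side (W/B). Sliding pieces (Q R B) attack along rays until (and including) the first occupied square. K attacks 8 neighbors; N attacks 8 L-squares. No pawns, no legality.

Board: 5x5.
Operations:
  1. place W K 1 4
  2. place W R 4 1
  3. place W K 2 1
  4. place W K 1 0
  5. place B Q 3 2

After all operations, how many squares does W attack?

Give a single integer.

Op 1: place WK@(1,4)
Op 2: place WR@(4,1)
Op 3: place WK@(2,1)
Op 4: place WK@(1,0)
Op 5: place BQ@(3,2)
Per-piece attacks for W:
  WK@(1,0): attacks (1,1) (2,0) (0,0) (2,1) (0,1)
  WK@(1,4): attacks (1,3) (2,4) (0,4) (2,3) (0,3)
  WK@(2,1): attacks (2,2) (2,0) (3,1) (1,1) (3,2) (3,0) (1,2) (1,0)
  WR@(4,1): attacks (4,2) (4,3) (4,4) (4,0) (3,1) (2,1) [ray(-1,0) blocked at (2,1)]
Union (20 distinct): (0,0) (0,1) (0,3) (0,4) (1,0) (1,1) (1,2) (1,3) (2,0) (2,1) (2,2) (2,3) (2,4) (3,0) (3,1) (3,2) (4,0) (4,2) (4,3) (4,4)

Answer: 20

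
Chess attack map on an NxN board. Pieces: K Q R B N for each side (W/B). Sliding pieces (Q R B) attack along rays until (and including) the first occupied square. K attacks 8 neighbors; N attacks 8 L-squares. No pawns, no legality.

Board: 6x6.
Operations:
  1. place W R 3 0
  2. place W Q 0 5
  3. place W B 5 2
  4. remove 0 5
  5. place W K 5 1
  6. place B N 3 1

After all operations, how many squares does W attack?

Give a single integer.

Answer: 13

Derivation:
Op 1: place WR@(3,0)
Op 2: place WQ@(0,5)
Op 3: place WB@(5,2)
Op 4: remove (0,5)
Op 5: place WK@(5,1)
Op 6: place BN@(3,1)
Per-piece attacks for W:
  WR@(3,0): attacks (3,1) (4,0) (5,0) (2,0) (1,0) (0,0) [ray(0,1) blocked at (3,1)]
  WK@(5,1): attacks (5,2) (5,0) (4,1) (4,2) (4,0)
  WB@(5,2): attacks (4,3) (3,4) (2,5) (4,1) (3,0) [ray(-1,-1) blocked at (3,0)]
Union (13 distinct): (0,0) (1,0) (2,0) (2,5) (3,0) (3,1) (3,4) (4,0) (4,1) (4,2) (4,3) (5,0) (5,2)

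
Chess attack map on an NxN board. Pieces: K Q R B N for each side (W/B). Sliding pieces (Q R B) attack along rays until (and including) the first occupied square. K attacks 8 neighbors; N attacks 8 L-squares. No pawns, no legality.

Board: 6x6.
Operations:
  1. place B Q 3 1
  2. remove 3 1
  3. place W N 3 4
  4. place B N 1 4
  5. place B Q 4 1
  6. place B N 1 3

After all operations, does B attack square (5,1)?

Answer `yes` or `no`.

Op 1: place BQ@(3,1)
Op 2: remove (3,1)
Op 3: place WN@(3,4)
Op 4: place BN@(1,4)
Op 5: place BQ@(4,1)
Op 6: place BN@(1,3)
Per-piece attacks for B:
  BN@(1,3): attacks (2,5) (3,4) (0,5) (2,1) (3,2) (0,1)
  BN@(1,4): attacks (3,5) (2,2) (3,3) (0,2)
  BQ@(4,1): attacks (4,2) (4,3) (4,4) (4,5) (4,0) (5,1) (3,1) (2,1) (1,1) (0,1) (5,2) (5,0) (3,2) (2,3) (1,4) (3,0) [ray(-1,1) blocked at (1,4)]
B attacks (5,1): yes

Answer: yes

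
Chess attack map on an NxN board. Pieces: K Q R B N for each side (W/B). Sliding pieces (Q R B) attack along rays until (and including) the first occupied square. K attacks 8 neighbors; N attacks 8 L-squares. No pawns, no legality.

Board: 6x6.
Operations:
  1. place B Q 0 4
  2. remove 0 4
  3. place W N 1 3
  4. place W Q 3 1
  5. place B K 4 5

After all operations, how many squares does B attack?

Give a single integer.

Op 1: place BQ@(0,4)
Op 2: remove (0,4)
Op 3: place WN@(1,3)
Op 4: place WQ@(3,1)
Op 5: place BK@(4,5)
Per-piece attacks for B:
  BK@(4,5): attacks (4,4) (5,5) (3,5) (5,4) (3,4)
Union (5 distinct): (3,4) (3,5) (4,4) (5,4) (5,5)

Answer: 5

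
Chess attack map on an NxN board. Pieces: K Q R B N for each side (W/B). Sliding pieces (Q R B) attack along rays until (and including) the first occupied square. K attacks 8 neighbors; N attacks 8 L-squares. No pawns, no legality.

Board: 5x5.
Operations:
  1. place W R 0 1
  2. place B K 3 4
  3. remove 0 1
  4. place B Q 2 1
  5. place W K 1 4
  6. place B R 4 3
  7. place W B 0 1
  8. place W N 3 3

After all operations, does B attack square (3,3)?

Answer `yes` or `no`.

Op 1: place WR@(0,1)
Op 2: place BK@(3,4)
Op 3: remove (0,1)
Op 4: place BQ@(2,1)
Op 5: place WK@(1,4)
Op 6: place BR@(4,3)
Op 7: place WB@(0,1)
Op 8: place WN@(3,3)
Per-piece attacks for B:
  BQ@(2,1): attacks (2,2) (2,3) (2,4) (2,0) (3,1) (4,1) (1,1) (0,1) (3,2) (4,3) (3,0) (1,2) (0,3) (1,0) [ray(-1,0) blocked at (0,1); ray(1,1) blocked at (4,3)]
  BK@(3,4): attacks (3,3) (4,4) (2,4) (4,3) (2,3)
  BR@(4,3): attacks (4,4) (4,2) (4,1) (4,0) (3,3) [ray(-1,0) blocked at (3,3)]
B attacks (3,3): yes

Answer: yes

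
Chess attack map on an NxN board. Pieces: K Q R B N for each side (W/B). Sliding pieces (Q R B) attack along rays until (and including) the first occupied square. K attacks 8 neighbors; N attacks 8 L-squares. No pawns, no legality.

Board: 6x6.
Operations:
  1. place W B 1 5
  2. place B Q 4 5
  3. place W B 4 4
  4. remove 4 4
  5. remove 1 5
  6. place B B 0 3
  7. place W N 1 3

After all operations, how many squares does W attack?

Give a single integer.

Op 1: place WB@(1,5)
Op 2: place BQ@(4,5)
Op 3: place WB@(4,4)
Op 4: remove (4,4)
Op 5: remove (1,5)
Op 6: place BB@(0,3)
Op 7: place WN@(1,3)
Per-piece attacks for W:
  WN@(1,3): attacks (2,5) (3,4) (0,5) (2,1) (3,2) (0,1)
Union (6 distinct): (0,1) (0,5) (2,1) (2,5) (3,2) (3,4)

Answer: 6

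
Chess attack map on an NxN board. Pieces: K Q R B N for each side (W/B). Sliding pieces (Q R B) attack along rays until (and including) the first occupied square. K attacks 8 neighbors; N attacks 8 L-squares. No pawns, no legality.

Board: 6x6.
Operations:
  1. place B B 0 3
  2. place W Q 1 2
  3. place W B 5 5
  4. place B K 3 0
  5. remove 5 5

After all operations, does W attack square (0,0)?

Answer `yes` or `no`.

Op 1: place BB@(0,3)
Op 2: place WQ@(1,2)
Op 3: place WB@(5,5)
Op 4: place BK@(3,0)
Op 5: remove (5,5)
Per-piece attacks for W:
  WQ@(1,2): attacks (1,3) (1,4) (1,5) (1,1) (1,0) (2,2) (3,2) (4,2) (5,2) (0,2) (2,3) (3,4) (4,5) (2,1) (3,0) (0,3) (0,1) [ray(1,-1) blocked at (3,0); ray(-1,1) blocked at (0,3)]
W attacks (0,0): no

Answer: no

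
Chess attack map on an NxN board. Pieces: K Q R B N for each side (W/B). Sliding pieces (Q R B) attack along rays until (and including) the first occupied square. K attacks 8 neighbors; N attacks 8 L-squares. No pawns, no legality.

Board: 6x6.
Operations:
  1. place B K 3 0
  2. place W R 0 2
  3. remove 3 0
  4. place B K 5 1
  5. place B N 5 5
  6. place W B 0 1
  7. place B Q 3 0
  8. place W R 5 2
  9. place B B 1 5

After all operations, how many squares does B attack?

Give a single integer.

Answer: 20

Derivation:
Op 1: place BK@(3,0)
Op 2: place WR@(0,2)
Op 3: remove (3,0)
Op 4: place BK@(5,1)
Op 5: place BN@(5,5)
Op 6: place WB@(0,1)
Op 7: place BQ@(3,0)
Op 8: place WR@(5,2)
Op 9: place BB@(1,5)
Per-piece attacks for B:
  BB@(1,5): attacks (2,4) (3,3) (4,2) (5,1) (0,4) [ray(1,-1) blocked at (5,1)]
  BQ@(3,0): attacks (3,1) (3,2) (3,3) (3,4) (3,5) (4,0) (5,0) (2,0) (1,0) (0,0) (4,1) (5,2) (2,1) (1,2) (0,3) [ray(1,1) blocked at (5,2)]
  BK@(5,1): attacks (5,2) (5,0) (4,1) (4,2) (4,0)
  BN@(5,5): attacks (4,3) (3,4)
Union (20 distinct): (0,0) (0,3) (0,4) (1,0) (1,2) (2,0) (2,1) (2,4) (3,1) (3,2) (3,3) (3,4) (3,5) (4,0) (4,1) (4,2) (4,3) (5,0) (5,1) (5,2)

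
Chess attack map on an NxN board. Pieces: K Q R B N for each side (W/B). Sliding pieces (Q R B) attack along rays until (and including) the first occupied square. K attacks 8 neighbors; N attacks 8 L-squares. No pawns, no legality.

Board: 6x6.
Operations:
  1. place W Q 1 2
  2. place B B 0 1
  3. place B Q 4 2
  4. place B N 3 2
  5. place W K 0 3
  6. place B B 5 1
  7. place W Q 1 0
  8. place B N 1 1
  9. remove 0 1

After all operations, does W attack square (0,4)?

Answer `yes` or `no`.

Answer: yes

Derivation:
Op 1: place WQ@(1,2)
Op 2: place BB@(0,1)
Op 3: place BQ@(4,2)
Op 4: place BN@(3,2)
Op 5: place WK@(0,3)
Op 6: place BB@(5,1)
Op 7: place WQ@(1,0)
Op 8: place BN@(1,1)
Op 9: remove (0,1)
Per-piece attacks for W:
  WK@(0,3): attacks (0,4) (0,2) (1,3) (1,4) (1,2)
  WQ@(1,0): attacks (1,1) (2,0) (3,0) (4,0) (5,0) (0,0) (2,1) (3,2) (0,1) [ray(0,1) blocked at (1,1); ray(1,1) blocked at (3,2)]
  WQ@(1,2): attacks (1,3) (1,4) (1,5) (1,1) (2,2) (3,2) (0,2) (2,3) (3,4) (4,5) (2,1) (3,0) (0,3) (0,1) [ray(0,-1) blocked at (1,1); ray(1,0) blocked at (3,2); ray(-1,1) blocked at (0,3)]
W attacks (0,4): yes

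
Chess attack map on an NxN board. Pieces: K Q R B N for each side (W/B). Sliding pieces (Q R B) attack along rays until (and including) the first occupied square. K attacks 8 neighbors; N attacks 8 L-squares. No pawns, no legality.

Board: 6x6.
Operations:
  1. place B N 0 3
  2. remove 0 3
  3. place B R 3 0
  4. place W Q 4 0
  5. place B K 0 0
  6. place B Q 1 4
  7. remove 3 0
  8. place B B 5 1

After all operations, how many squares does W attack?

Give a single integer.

Op 1: place BN@(0,3)
Op 2: remove (0,3)
Op 3: place BR@(3,0)
Op 4: place WQ@(4,0)
Op 5: place BK@(0,0)
Op 6: place BQ@(1,4)
Op 7: remove (3,0)
Op 8: place BB@(5,1)
Per-piece attacks for W:
  WQ@(4,0): attacks (4,1) (4,2) (4,3) (4,4) (4,5) (5,0) (3,0) (2,0) (1,0) (0,0) (5,1) (3,1) (2,2) (1,3) (0,4) [ray(-1,0) blocked at (0,0); ray(1,1) blocked at (5,1)]
Union (15 distinct): (0,0) (0,4) (1,0) (1,3) (2,0) (2,2) (3,0) (3,1) (4,1) (4,2) (4,3) (4,4) (4,5) (5,0) (5,1)

Answer: 15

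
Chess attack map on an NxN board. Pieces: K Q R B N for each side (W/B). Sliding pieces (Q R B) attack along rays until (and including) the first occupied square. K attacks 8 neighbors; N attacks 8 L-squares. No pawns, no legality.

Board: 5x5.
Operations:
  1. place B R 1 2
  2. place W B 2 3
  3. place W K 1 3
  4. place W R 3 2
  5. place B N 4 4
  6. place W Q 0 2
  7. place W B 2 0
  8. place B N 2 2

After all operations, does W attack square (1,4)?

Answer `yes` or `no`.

Op 1: place BR@(1,2)
Op 2: place WB@(2,3)
Op 3: place WK@(1,3)
Op 4: place WR@(3,2)
Op 5: place BN@(4,4)
Op 6: place WQ@(0,2)
Op 7: place WB@(2,0)
Op 8: place BN@(2,2)
Per-piece attacks for W:
  WQ@(0,2): attacks (0,3) (0,4) (0,1) (0,0) (1,2) (1,3) (1,1) (2,0) [ray(1,0) blocked at (1,2); ray(1,1) blocked at (1,3); ray(1,-1) blocked at (2,0)]
  WK@(1,3): attacks (1,4) (1,2) (2,3) (0,3) (2,4) (2,2) (0,4) (0,2)
  WB@(2,0): attacks (3,1) (4,2) (1,1) (0,2) [ray(-1,1) blocked at (0,2)]
  WB@(2,3): attacks (3,4) (3,2) (1,4) (1,2) [ray(1,-1) blocked at (3,2); ray(-1,-1) blocked at (1,2)]
  WR@(3,2): attacks (3,3) (3,4) (3,1) (3,0) (4,2) (2,2) [ray(-1,0) blocked at (2,2)]
W attacks (1,4): yes

Answer: yes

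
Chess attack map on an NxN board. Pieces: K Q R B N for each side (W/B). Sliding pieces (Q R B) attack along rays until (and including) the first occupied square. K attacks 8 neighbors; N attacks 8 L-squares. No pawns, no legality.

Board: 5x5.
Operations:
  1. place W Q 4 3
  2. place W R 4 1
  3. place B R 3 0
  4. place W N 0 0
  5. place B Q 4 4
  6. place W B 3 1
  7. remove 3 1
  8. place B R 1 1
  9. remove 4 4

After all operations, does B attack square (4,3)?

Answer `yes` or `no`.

Op 1: place WQ@(4,3)
Op 2: place WR@(4,1)
Op 3: place BR@(3,0)
Op 4: place WN@(0,0)
Op 5: place BQ@(4,4)
Op 6: place WB@(3,1)
Op 7: remove (3,1)
Op 8: place BR@(1,1)
Op 9: remove (4,4)
Per-piece attacks for B:
  BR@(1,1): attacks (1,2) (1,3) (1,4) (1,0) (2,1) (3,1) (4,1) (0,1) [ray(1,0) blocked at (4,1)]
  BR@(3,0): attacks (3,1) (3,2) (3,3) (3,4) (4,0) (2,0) (1,0) (0,0) [ray(-1,0) blocked at (0,0)]
B attacks (4,3): no

Answer: no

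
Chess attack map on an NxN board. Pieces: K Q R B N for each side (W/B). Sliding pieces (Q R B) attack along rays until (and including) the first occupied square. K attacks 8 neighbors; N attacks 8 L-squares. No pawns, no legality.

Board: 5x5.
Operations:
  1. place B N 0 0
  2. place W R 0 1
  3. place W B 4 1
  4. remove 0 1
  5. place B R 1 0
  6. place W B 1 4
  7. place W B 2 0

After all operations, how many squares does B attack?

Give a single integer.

Answer: 7

Derivation:
Op 1: place BN@(0,0)
Op 2: place WR@(0,1)
Op 3: place WB@(4,1)
Op 4: remove (0,1)
Op 5: place BR@(1,0)
Op 6: place WB@(1,4)
Op 7: place WB@(2,0)
Per-piece attacks for B:
  BN@(0,0): attacks (1,2) (2,1)
  BR@(1,0): attacks (1,1) (1,2) (1,3) (1,4) (2,0) (0,0) [ray(0,1) blocked at (1,4); ray(1,0) blocked at (2,0); ray(-1,0) blocked at (0,0)]
Union (7 distinct): (0,0) (1,1) (1,2) (1,3) (1,4) (2,0) (2,1)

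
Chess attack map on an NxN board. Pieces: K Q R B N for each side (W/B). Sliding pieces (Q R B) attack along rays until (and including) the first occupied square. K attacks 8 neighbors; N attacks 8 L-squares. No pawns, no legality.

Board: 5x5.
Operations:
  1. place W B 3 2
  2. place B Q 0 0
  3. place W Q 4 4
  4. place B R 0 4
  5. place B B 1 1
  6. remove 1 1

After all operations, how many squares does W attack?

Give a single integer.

Answer: 15

Derivation:
Op 1: place WB@(3,2)
Op 2: place BQ@(0,0)
Op 3: place WQ@(4,4)
Op 4: place BR@(0,4)
Op 5: place BB@(1,1)
Op 6: remove (1,1)
Per-piece attacks for W:
  WB@(3,2): attacks (4,3) (4,1) (2,3) (1,4) (2,1) (1,0)
  WQ@(4,4): attacks (4,3) (4,2) (4,1) (4,0) (3,4) (2,4) (1,4) (0,4) (3,3) (2,2) (1,1) (0,0) [ray(-1,0) blocked at (0,4); ray(-1,-1) blocked at (0,0)]
Union (15 distinct): (0,0) (0,4) (1,0) (1,1) (1,4) (2,1) (2,2) (2,3) (2,4) (3,3) (3,4) (4,0) (4,1) (4,2) (4,3)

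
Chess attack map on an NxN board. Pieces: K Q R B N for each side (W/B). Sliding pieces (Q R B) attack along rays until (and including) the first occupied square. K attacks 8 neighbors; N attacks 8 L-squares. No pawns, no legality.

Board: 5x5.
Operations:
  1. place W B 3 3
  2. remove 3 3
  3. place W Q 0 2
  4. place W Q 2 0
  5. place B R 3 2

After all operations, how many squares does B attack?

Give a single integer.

Answer: 8

Derivation:
Op 1: place WB@(3,3)
Op 2: remove (3,3)
Op 3: place WQ@(0,2)
Op 4: place WQ@(2,0)
Op 5: place BR@(3,2)
Per-piece attacks for B:
  BR@(3,2): attacks (3,3) (3,4) (3,1) (3,0) (4,2) (2,2) (1,2) (0,2) [ray(-1,0) blocked at (0,2)]
Union (8 distinct): (0,2) (1,2) (2,2) (3,0) (3,1) (3,3) (3,4) (4,2)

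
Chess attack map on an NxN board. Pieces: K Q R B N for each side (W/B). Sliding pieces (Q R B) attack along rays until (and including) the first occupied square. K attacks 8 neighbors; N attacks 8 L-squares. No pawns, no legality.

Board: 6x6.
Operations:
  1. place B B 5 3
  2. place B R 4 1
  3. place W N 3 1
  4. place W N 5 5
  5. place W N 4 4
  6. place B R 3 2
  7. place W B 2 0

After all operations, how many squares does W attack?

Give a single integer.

Op 1: place BB@(5,3)
Op 2: place BR@(4,1)
Op 3: place WN@(3,1)
Op 4: place WN@(5,5)
Op 5: place WN@(4,4)
Op 6: place BR@(3,2)
Op 7: place WB@(2,0)
Per-piece attacks for W:
  WB@(2,0): attacks (3,1) (1,1) (0,2) [ray(1,1) blocked at (3,1)]
  WN@(3,1): attacks (4,3) (5,2) (2,3) (1,2) (5,0) (1,0)
  WN@(4,4): attacks (2,5) (5,2) (3,2) (2,3)
  WN@(5,5): attacks (4,3) (3,4)
Union (12 distinct): (0,2) (1,0) (1,1) (1,2) (2,3) (2,5) (3,1) (3,2) (3,4) (4,3) (5,0) (5,2)

Answer: 12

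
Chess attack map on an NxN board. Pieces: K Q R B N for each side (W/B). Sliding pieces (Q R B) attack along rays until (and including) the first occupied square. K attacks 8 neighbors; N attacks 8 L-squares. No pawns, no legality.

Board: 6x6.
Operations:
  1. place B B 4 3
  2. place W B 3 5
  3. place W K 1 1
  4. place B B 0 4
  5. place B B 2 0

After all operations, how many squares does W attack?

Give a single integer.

Answer: 12

Derivation:
Op 1: place BB@(4,3)
Op 2: place WB@(3,5)
Op 3: place WK@(1,1)
Op 4: place BB@(0,4)
Op 5: place BB@(2,0)
Per-piece attacks for W:
  WK@(1,1): attacks (1,2) (1,0) (2,1) (0,1) (2,2) (2,0) (0,2) (0,0)
  WB@(3,5): attacks (4,4) (5,3) (2,4) (1,3) (0,2)
Union (12 distinct): (0,0) (0,1) (0,2) (1,0) (1,2) (1,3) (2,0) (2,1) (2,2) (2,4) (4,4) (5,3)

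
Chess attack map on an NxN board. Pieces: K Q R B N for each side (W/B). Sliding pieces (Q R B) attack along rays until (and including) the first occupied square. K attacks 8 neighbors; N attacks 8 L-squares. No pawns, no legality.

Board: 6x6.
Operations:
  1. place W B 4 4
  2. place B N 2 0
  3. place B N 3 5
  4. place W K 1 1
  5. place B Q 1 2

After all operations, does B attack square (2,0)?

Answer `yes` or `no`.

Op 1: place WB@(4,4)
Op 2: place BN@(2,0)
Op 3: place BN@(3,5)
Op 4: place WK@(1,1)
Op 5: place BQ@(1,2)
Per-piece attacks for B:
  BQ@(1,2): attacks (1,3) (1,4) (1,5) (1,1) (2,2) (3,2) (4,2) (5,2) (0,2) (2,3) (3,4) (4,5) (2,1) (3,0) (0,3) (0,1) [ray(0,-1) blocked at (1,1)]
  BN@(2,0): attacks (3,2) (4,1) (1,2) (0,1)
  BN@(3,5): attacks (4,3) (5,4) (2,3) (1,4)
B attacks (2,0): no

Answer: no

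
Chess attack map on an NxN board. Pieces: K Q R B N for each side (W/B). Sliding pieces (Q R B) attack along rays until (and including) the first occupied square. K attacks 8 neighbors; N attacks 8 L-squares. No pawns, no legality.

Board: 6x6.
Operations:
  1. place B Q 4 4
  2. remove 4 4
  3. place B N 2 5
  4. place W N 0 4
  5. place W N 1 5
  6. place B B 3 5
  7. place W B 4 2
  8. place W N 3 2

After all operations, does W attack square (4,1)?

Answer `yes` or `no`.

Answer: no

Derivation:
Op 1: place BQ@(4,4)
Op 2: remove (4,4)
Op 3: place BN@(2,5)
Op 4: place WN@(0,4)
Op 5: place WN@(1,5)
Op 6: place BB@(3,5)
Op 7: place WB@(4,2)
Op 8: place WN@(3,2)
Per-piece attacks for W:
  WN@(0,4): attacks (2,5) (1,2) (2,3)
  WN@(1,5): attacks (2,3) (3,4) (0,3)
  WN@(3,2): attacks (4,4) (5,3) (2,4) (1,3) (4,0) (5,1) (2,0) (1,1)
  WB@(4,2): attacks (5,3) (5,1) (3,3) (2,4) (1,5) (3,1) (2,0) [ray(-1,1) blocked at (1,5)]
W attacks (4,1): no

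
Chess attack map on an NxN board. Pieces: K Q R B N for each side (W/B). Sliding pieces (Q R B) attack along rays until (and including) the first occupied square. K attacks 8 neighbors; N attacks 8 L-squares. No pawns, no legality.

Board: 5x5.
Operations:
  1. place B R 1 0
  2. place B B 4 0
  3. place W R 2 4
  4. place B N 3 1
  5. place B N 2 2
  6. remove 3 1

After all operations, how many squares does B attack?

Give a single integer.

Answer: 16

Derivation:
Op 1: place BR@(1,0)
Op 2: place BB@(4,0)
Op 3: place WR@(2,4)
Op 4: place BN@(3,1)
Op 5: place BN@(2,2)
Op 6: remove (3,1)
Per-piece attacks for B:
  BR@(1,0): attacks (1,1) (1,2) (1,3) (1,4) (2,0) (3,0) (4,0) (0,0) [ray(1,0) blocked at (4,0)]
  BN@(2,2): attacks (3,4) (4,3) (1,4) (0,3) (3,0) (4,1) (1,0) (0,1)
  BB@(4,0): attacks (3,1) (2,2) [ray(-1,1) blocked at (2,2)]
Union (16 distinct): (0,0) (0,1) (0,3) (1,0) (1,1) (1,2) (1,3) (1,4) (2,0) (2,2) (3,0) (3,1) (3,4) (4,0) (4,1) (4,3)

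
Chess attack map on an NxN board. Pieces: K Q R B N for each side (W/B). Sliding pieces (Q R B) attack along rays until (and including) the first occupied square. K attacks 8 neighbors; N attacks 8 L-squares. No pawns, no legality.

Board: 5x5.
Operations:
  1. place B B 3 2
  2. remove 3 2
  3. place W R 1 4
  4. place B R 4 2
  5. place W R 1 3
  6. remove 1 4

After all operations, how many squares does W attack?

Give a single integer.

Op 1: place BB@(3,2)
Op 2: remove (3,2)
Op 3: place WR@(1,4)
Op 4: place BR@(4,2)
Op 5: place WR@(1,3)
Op 6: remove (1,4)
Per-piece attacks for W:
  WR@(1,3): attacks (1,4) (1,2) (1,1) (1,0) (2,3) (3,3) (4,3) (0,3)
Union (8 distinct): (0,3) (1,0) (1,1) (1,2) (1,4) (2,3) (3,3) (4,3)

Answer: 8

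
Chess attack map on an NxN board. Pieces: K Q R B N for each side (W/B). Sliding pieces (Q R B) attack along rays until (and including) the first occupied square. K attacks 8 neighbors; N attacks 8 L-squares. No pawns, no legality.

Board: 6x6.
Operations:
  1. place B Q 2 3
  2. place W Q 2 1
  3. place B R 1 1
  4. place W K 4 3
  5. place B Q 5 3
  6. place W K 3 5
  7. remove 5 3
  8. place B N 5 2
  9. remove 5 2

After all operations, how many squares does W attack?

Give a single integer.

Op 1: place BQ@(2,3)
Op 2: place WQ@(2,1)
Op 3: place BR@(1,1)
Op 4: place WK@(4,3)
Op 5: place BQ@(5,3)
Op 6: place WK@(3,5)
Op 7: remove (5,3)
Op 8: place BN@(5,2)
Op 9: remove (5,2)
Per-piece attacks for W:
  WQ@(2,1): attacks (2,2) (2,3) (2,0) (3,1) (4,1) (5,1) (1,1) (3,2) (4,3) (3,0) (1,2) (0,3) (1,0) [ray(0,1) blocked at (2,3); ray(-1,0) blocked at (1,1); ray(1,1) blocked at (4,3)]
  WK@(3,5): attacks (3,4) (4,5) (2,5) (4,4) (2,4)
  WK@(4,3): attacks (4,4) (4,2) (5,3) (3,3) (5,4) (5,2) (3,4) (3,2)
Union (23 distinct): (0,3) (1,0) (1,1) (1,2) (2,0) (2,2) (2,3) (2,4) (2,5) (3,0) (3,1) (3,2) (3,3) (3,4) (4,1) (4,2) (4,3) (4,4) (4,5) (5,1) (5,2) (5,3) (5,4)

Answer: 23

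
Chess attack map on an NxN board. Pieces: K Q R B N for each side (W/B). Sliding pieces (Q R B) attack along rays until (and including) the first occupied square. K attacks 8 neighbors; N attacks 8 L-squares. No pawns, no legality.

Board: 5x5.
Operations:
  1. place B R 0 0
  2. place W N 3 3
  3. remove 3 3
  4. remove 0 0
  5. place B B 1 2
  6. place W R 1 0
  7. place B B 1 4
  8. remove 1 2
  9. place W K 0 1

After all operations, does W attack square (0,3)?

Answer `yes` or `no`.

Op 1: place BR@(0,0)
Op 2: place WN@(3,3)
Op 3: remove (3,3)
Op 4: remove (0,0)
Op 5: place BB@(1,2)
Op 6: place WR@(1,0)
Op 7: place BB@(1,4)
Op 8: remove (1,2)
Op 9: place WK@(0,1)
Per-piece attacks for W:
  WK@(0,1): attacks (0,2) (0,0) (1,1) (1,2) (1,0)
  WR@(1,0): attacks (1,1) (1,2) (1,3) (1,4) (2,0) (3,0) (4,0) (0,0) [ray(0,1) blocked at (1,4)]
W attacks (0,3): no

Answer: no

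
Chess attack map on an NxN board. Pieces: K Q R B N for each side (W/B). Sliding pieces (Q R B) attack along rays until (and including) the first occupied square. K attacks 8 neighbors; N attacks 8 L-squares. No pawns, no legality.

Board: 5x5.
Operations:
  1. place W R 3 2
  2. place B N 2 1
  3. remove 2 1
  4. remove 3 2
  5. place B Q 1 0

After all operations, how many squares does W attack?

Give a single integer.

Op 1: place WR@(3,2)
Op 2: place BN@(2,1)
Op 3: remove (2,1)
Op 4: remove (3,2)
Op 5: place BQ@(1,0)
Per-piece attacks for W:
Union (0 distinct): (none)

Answer: 0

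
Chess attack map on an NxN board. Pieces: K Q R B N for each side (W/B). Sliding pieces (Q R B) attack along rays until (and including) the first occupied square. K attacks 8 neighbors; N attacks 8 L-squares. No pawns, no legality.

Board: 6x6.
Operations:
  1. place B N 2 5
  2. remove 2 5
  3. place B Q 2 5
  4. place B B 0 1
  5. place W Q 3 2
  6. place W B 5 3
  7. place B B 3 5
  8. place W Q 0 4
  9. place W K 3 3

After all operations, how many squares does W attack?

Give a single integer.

Answer: 28

Derivation:
Op 1: place BN@(2,5)
Op 2: remove (2,5)
Op 3: place BQ@(2,5)
Op 4: place BB@(0,1)
Op 5: place WQ@(3,2)
Op 6: place WB@(5,3)
Op 7: place BB@(3,5)
Op 8: place WQ@(0,4)
Op 9: place WK@(3,3)
Per-piece attacks for W:
  WQ@(0,4): attacks (0,5) (0,3) (0,2) (0,1) (1,4) (2,4) (3,4) (4,4) (5,4) (1,5) (1,3) (2,2) (3,1) (4,0) [ray(0,-1) blocked at (0,1)]
  WQ@(3,2): attacks (3,3) (3,1) (3,0) (4,2) (5,2) (2,2) (1,2) (0,2) (4,3) (5,4) (4,1) (5,0) (2,3) (1,4) (0,5) (2,1) (1,0) [ray(0,1) blocked at (3,3)]
  WK@(3,3): attacks (3,4) (3,2) (4,3) (2,3) (4,4) (4,2) (2,4) (2,2)
  WB@(5,3): attacks (4,4) (3,5) (4,2) (3,1) (2,0) [ray(-1,1) blocked at (3,5)]
Union (28 distinct): (0,1) (0,2) (0,3) (0,5) (1,0) (1,2) (1,3) (1,4) (1,5) (2,0) (2,1) (2,2) (2,3) (2,4) (3,0) (3,1) (3,2) (3,3) (3,4) (3,5) (4,0) (4,1) (4,2) (4,3) (4,4) (5,0) (5,2) (5,4)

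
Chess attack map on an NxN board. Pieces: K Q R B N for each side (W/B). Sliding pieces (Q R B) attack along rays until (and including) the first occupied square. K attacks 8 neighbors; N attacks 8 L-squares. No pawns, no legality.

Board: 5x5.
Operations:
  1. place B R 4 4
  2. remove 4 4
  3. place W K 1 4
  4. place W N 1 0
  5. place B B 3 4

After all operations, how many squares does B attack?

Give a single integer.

Op 1: place BR@(4,4)
Op 2: remove (4,4)
Op 3: place WK@(1,4)
Op 4: place WN@(1,0)
Op 5: place BB@(3,4)
Per-piece attacks for B:
  BB@(3,4): attacks (4,3) (2,3) (1,2) (0,1)
Union (4 distinct): (0,1) (1,2) (2,3) (4,3)

Answer: 4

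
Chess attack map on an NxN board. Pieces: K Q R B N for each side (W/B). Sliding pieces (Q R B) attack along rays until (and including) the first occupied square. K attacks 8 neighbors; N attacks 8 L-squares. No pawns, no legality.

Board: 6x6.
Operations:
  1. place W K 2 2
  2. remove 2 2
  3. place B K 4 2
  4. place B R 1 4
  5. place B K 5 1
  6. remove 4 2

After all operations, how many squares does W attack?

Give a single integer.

Op 1: place WK@(2,2)
Op 2: remove (2,2)
Op 3: place BK@(4,2)
Op 4: place BR@(1,4)
Op 5: place BK@(5,1)
Op 6: remove (4,2)
Per-piece attacks for W:
Union (0 distinct): (none)

Answer: 0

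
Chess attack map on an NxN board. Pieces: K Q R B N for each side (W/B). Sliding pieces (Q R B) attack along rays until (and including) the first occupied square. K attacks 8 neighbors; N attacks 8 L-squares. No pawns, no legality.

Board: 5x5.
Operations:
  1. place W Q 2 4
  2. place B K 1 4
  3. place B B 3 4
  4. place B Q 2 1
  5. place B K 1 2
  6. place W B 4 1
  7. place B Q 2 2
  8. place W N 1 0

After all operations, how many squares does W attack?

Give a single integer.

Answer: 11

Derivation:
Op 1: place WQ@(2,4)
Op 2: place BK@(1,4)
Op 3: place BB@(3,4)
Op 4: place BQ@(2,1)
Op 5: place BK@(1,2)
Op 6: place WB@(4,1)
Op 7: place BQ@(2,2)
Op 8: place WN@(1,0)
Per-piece attacks for W:
  WN@(1,0): attacks (2,2) (3,1) (0,2)
  WQ@(2,4): attacks (2,3) (2,2) (3,4) (1,4) (3,3) (4,2) (1,3) (0,2) [ray(0,-1) blocked at (2,2); ray(1,0) blocked at (3,4); ray(-1,0) blocked at (1,4)]
  WB@(4,1): attacks (3,2) (2,3) (1,4) (3,0) [ray(-1,1) blocked at (1,4)]
Union (11 distinct): (0,2) (1,3) (1,4) (2,2) (2,3) (3,0) (3,1) (3,2) (3,3) (3,4) (4,2)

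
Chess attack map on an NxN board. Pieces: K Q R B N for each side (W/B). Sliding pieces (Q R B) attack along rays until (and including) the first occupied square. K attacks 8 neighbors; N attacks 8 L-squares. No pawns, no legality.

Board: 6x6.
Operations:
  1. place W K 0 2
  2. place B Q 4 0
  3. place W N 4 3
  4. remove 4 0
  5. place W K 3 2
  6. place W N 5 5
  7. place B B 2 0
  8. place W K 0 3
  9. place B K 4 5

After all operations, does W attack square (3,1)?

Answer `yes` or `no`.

Op 1: place WK@(0,2)
Op 2: place BQ@(4,0)
Op 3: place WN@(4,3)
Op 4: remove (4,0)
Op 5: place WK@(3,2)
Op 6: place WN@(5,5)
Op 7: place BB@(2,0)
Op 8: place WK@(0,3)
Op 9: place BK@(4,5)
Per-piece attacks for W:
  WK@(0,2): attacks (0,3) (0,1) (1,2) (1,3) (1,1)
  WK@(0,3): attacks (0,4) (0,2) (1,3) (1,4) (1,2)
  WK@(3,2): attacks (3,3) (3,1) (4,2) (2,2) (4,3) (4,1) (2,3) (2,1)
  WN@(4,3): attacks (5,5) (3,5) (2,4) (5,1) (3,1) (2,2)
  WN@(5,5): attacks (4,3) (3,4)
W attacks (3,1): yes

Answer: yes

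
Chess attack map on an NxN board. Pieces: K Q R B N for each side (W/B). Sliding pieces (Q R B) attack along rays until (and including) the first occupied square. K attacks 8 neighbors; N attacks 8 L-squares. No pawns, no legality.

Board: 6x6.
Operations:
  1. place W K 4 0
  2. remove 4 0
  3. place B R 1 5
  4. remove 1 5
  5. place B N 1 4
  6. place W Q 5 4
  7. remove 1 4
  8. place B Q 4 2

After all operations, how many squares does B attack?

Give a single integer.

Op 1: place WK@(4,0)
Op 2: remove (4,0)
Op 3: place BR@(1,5)
Op 4: remove (1,5)
Op 5: place BN@(1,4)
Op 6: place WQ@(5,4)
Op 7: remove (1,4)
Op 8: place BQ@(4,2)
Per-piece attacks for B:
  BQ@(4,2): attacks (4,3) (4,4) (4,5) (4,1) (4,0) (5,2) (3,2) (2,2) (1,2) (0,2) (5,3) (5,1) (3,3) (2,4) (1,5) (3,1) (2,0)
Union (17 distinct): (0,2) (1,2) (1,5) (2,0) (2,2) (2,4) (3,1) (3,2) (3,3) (4,0) (4,1) (4,3) (4,4) (4,5) (5,1) (5,2) (5,3)

Answer: 17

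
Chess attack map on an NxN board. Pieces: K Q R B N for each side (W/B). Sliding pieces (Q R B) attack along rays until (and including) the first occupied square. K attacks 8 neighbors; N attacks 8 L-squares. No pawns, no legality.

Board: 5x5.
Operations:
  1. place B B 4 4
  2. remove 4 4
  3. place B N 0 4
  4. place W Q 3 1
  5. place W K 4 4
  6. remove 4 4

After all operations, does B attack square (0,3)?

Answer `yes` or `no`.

Answer: no

Derivation:
Op 1: place BB@(4,4)
Op 2: remove (4,4)
Op 3: place BN@(0,4)
Op 4: place WQ@(3,1)
Op 5: place WK@(4,4)
Op 6: remove (4,4)
Per-piece attacks for B:
  BN@(0,4): attacks (1,2) (2,3)
B attacks (0,3): no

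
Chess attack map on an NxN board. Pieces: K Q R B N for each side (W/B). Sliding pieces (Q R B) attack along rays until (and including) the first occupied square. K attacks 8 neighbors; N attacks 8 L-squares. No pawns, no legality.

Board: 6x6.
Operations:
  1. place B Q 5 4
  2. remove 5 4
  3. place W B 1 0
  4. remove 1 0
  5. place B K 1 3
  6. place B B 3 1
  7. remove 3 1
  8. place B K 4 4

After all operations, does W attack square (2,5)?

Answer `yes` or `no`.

Answer: no

Derivation:
Op 1: place BQ@(5,4)
Op 2: remove (5,4)
Op 3: place WB@(1,0)
Op 4: remove (1,0)
Op 5: place BK@(1,3)
Op 6: place BB@(3,1)
Op 7: remove (3,1)
Op 8: place BK@(4,4)
Per-piece attacks for W:
W attacks (2,5): no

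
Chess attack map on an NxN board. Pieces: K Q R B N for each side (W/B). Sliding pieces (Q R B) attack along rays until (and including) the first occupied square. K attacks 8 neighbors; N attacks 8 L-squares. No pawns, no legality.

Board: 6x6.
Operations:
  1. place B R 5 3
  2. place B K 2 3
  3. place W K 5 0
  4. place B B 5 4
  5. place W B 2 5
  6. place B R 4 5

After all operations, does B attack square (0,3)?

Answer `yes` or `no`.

Op 1: place BR@(5,3)
Op 2: place BK@(2,3)
Op 3: place WK@(5,0)
Op 4: place BB@(5,4)
Op 5: place WB@(2,5)
Op 6: place BR@(4,5)
Per-piece attacks for B:
  BK@(2,3): attacks (2,4) (2,2) (3,3) (1,3) (3,4) (3,2) (1,4) (1,2)
  BR@(4,5): attacks (4,4) (4,3) (4,2) (4,1) (4,0) (5,5) (3,5) (2,5) [ray(-1,0) blocked at (2,5)]
  BR@(5,3): attacks (5,4) (5,2) (5,1) (5,0) (4,3) (3,3) (2,3) [ray(0,1) blocked at (5,4); ray(0,-1) blocked at (5,0); ray(-1,0) blocked at (2,3)]
  BB@(5,4): attacks (4,5) (4,3) (3,2) (2,1) (1,0) [ray(-1,1) blocked at (4,5)]
B attacks (0,3): no

Answer: no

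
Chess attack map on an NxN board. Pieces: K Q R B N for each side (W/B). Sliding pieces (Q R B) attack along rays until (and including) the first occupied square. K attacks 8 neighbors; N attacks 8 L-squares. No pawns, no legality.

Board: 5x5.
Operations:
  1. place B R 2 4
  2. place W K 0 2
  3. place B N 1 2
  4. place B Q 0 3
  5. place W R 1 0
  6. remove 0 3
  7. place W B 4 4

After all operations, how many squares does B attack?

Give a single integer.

Answer: 12

Derivation:
Op 1: place BR@(2,4)
Op 2: place WK@(0,2)
Op 3: place BN@(1,2)
Op 4: place BQ@(0,3)
Op 5: place WR@(1,0)
Op 6: remove (0,3)
Op 7: place WB@(4,4)
Per-piece attacks for B:
  BN@(1,2): attacks (2,4) (3,3) (0,4) (2,0) (3,1) (0,0)
  BR@(2,4): attacks (2,3) (2,2) (2,1) (2,0) (3,4) (4,4) (1,4) (0,4) [ray(1,0) blocked at (4,4)]
Union (12 distinct): (0,0) (0,4) (1,4) (2,0) (2,1) (2,2) (2,3) (2,4) (3,1) (3,3) (3,4) (4,4)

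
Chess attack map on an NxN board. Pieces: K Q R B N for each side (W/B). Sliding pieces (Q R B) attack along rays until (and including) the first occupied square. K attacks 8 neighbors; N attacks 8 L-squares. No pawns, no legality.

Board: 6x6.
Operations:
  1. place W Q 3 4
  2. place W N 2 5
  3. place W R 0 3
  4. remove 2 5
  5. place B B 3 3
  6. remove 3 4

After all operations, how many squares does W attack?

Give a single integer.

Answer: 8

Derivation:
Op 1: place WQ@(3,4)
Op 2: place WN@(2,5)
Op 3: place WR@(0,3)
Op 4: remove (2,5)
Op 5: place BB@(3,3)
Op 6: remove (3,4)
Per-piece attacks for W:
  WR@(0,3): attacks (0,4) (0,5) (0,2) (0,1) (0,0) (1,3) (2,3) (3,3) [ray(1,0) blocked at (3,3)]
Union (8 distinct): (0,0) (0,1) (0,2) (0,4) (0,5) (1,3) (2,3) (3,3)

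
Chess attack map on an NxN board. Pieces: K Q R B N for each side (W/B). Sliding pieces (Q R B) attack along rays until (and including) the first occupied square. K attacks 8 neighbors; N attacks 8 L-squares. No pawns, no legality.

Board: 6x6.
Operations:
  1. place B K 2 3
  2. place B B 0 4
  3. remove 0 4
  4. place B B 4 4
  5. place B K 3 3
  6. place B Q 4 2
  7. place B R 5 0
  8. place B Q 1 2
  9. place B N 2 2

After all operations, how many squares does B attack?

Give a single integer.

Op 1: place BK@(2,3)
Op 2: place BB@(0,4)
Op 3: remove (0,4)
Op 4: place BB@(4,4)
Op 5: place BK@(3,3)
Op 6: place BQ@(4,2)
Op 7: place BR@(5,0)
Op 8: place BQ@(1,2)
Op 9: place BN@(2,2)
Per-piece attacks for B:
  BQ@(1,2): attacks (1,3) (1,4) (1,5) (1,1) (1,0) (2,2) (0,2) (2,3) (2,1) (3,0) (0,3) (0,1) [ray(1,0) blocked at (2,2); ray(1,1) blocked at (2,3)]
  BN@(2,2): attacks (3,4) (4,3) (1,4) (0,3) (3,0) (4,1) (1,0) (0,1)
  BK@(2,3): attacks (2,4) (2,2) (3,3) (1,3) (3,4) (3,2) (1,4) (1,2)
  BK@(3,3): attacks (3,4) (3,2) (4,3) (2,3) (4,4) (4,2) (2,4) (2,2)
  BQ@(4,2): attacks (4,3) (4,4) (4,1) (4,0) (5,2) (3,2) (2,2) (5,3) (5,1) (3,3) (3,1) (2,0) [ray(0,1) blocked at (4,4); ray(-1,0) blocked at (2,2); ray(-1,1) blocked at (3,3)]
  BB@(4,4): attacks (5,5) (5,3) (3,5) (3,3) [ray(-1,-1) blocked at (3,3)]
  BR@(5,0): attacks (5,1) (5,2) (5,3) (5,4) (5,5) (4,0) (3,0) (2,0) (1,0) (0,0)
Union (31 distinct): (0,0) (0,1) (0,2) (0,3) (1,0) (1,1) (1,2) (1,3) (1,4) (1,5) (2,0) (2,1) (2,2) (2,3) (2,4) (3,0) (3,1) (3,2) (3,3) (3,4) (3,5) (4,0) (4,1) (4,2) (4,3) (4,4) (5,1) (5,2) (5,3) (5,4) (5,5)

Answer: 31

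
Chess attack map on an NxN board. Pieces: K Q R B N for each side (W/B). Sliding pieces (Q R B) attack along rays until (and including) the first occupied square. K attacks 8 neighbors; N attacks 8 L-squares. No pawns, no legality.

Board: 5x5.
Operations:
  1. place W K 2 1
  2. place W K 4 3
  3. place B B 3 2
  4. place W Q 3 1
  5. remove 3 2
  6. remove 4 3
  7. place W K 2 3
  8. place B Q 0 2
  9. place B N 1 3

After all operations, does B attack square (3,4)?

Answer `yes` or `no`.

Answer: yes

Derivation:
Op 1: place WK@(2,1)
Op 2: place WK@(4,3)
Op 3: place BB@(3,2)
Op 4: place WQ@(3,1)
Op 5: remove (3,2)
Op 6: remove (4,3)
Op 7: place WK@(2,3)
Op 8: place BQ@(0,2)
Op 9: place BN@(1,3)
Per-piece attacks for B:
  BQ@(0,2): attacks (0,3) (0,4) (0,1) (0,0) (1,2) (2,2) (3,2) (4,2) (1,3) (1,1) (2,0) [ray(1,1) blocked at (1,3)]
  BN@(1,3): attacks (3,4) (2,1) (3,2) (0,1)
B attacks (3,4): yes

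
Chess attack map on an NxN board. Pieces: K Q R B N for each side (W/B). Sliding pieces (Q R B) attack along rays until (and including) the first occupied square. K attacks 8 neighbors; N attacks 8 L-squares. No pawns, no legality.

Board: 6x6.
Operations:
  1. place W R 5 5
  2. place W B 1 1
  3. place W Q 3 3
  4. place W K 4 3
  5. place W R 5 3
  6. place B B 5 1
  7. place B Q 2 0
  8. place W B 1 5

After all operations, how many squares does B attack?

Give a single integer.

Op 1: place WR@(5,5)
Op 2: place WB@(1,1)
Op 3: place WQ@(3,3)
Op 4: place WK@(4,3)
Op 5: place WR@(5,3)
Op 6: place BB@(5,1)
Op 7: place BQ@(2,0)
Op 8: place WB@(1,5)
Per-piece attacks for B:
  BQ@(2,0): attacks (2,1) (2,2) (2,3) (2,4) (2,5) (3,0) (4,0) (5,0) (1,0) (0,0) (3,1) (4,2) (5,3) (1,1) [ray(1,1) blocked at (5,3); ray(-1,1) blocked at (1,1)]
  BB@(5,1): attacks (4,2) (3,3) (4,0) [ray(-1,1) blocked at (3,3)]
Union (15 distinct): (0,0) (1,0) (1,1) (2,1) (2,2) (2,3) (2,4) (2,5) (3,0) (3,1) (3,3) (4,0) (4,2) (5,0) (5,3)

Answer: 15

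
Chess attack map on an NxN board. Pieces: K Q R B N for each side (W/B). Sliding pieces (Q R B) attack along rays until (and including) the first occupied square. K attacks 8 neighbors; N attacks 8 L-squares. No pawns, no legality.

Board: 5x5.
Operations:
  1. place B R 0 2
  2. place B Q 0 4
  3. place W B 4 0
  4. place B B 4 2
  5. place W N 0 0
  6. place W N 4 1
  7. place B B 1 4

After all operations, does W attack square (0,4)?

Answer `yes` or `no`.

Op 1: place BR@(0,2)
Op 2: place BQ@(0,4)
Op 3: place WB@(4,0)
Op 4: place BB@(4,2)
Op 5: place WN@(0,0)
Op 6: place WN@(4,1)
Op 7: place BB@(1,4)
Per-piece attacks for W:
  WN@(0,0): attacks (1,2) (2,1)
  WB@(4,0): attacks (3,1) (2,2) (1,3) (0,4) [ray(-1,1) blocked at (0,4)]
  WN@(4,1): attacks (3,3) (2,2) (2,0)
W attacks (0,4): yes

Answer: yes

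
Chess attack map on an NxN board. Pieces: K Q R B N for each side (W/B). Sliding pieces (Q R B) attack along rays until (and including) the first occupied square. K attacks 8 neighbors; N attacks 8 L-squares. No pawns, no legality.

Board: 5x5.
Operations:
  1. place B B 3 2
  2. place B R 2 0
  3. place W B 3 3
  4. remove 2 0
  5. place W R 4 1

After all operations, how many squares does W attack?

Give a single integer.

Answer: 11

Derivation:
Op 1: place BB@(3,2)
Op 2: place BR@(2,0)
Op 3: place WB@(3,3)
Op 4: remove (2,0)
Op 5: place WR@(4,1)
Per-piece attacks for W:
  WB@(3,3): attacks (4,4) (4,2) (2,4) (2,2) (1,1) (0,0)
  WR@(4,1): attacks (4,2) (4,3) (4,4) (4,0) (3,1) (2,1) (1,1) (0,1)
Union (11 distinct): (0,0) (0,1) (1,1) (2,1) (2,2) (2,4) (3,1) (4,0) (4,2) (4,3) (4,4)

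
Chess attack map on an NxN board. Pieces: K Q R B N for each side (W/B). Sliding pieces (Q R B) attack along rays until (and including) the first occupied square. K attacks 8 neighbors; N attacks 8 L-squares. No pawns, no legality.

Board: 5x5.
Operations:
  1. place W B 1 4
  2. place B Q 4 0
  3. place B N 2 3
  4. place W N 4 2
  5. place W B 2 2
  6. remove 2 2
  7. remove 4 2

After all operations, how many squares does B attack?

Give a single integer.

Op 1: place WB@(1,4)
Op 2: place BQ@(4,0)
Op 3: place BN@(2,3)
Op 4: place WN@(4,2)
Op 5: place WB@(2,2)
Op 6: remove (2,2)
Op 7: remove (4,2)
Per-piece attacks for B:
  BN@(2,3): attacks (4,4) (0,4) (3,1) (4,2) (1,1) (0,2)
  BQ@(4,0): attacks (4,1) (4,2) (4,3) (4,4) (3,0) (2,0) (1,0) (0,0) (3,1) (2,2) (1,3) (0,4)
Union (14 distinct): (0,0) (0,2) (0,4) (1,0) (1,1) (1,3) (2,0) (2,2) (3,0) (3,1) (4,1) (4,2) (4,3) (4,4)

Answer: 14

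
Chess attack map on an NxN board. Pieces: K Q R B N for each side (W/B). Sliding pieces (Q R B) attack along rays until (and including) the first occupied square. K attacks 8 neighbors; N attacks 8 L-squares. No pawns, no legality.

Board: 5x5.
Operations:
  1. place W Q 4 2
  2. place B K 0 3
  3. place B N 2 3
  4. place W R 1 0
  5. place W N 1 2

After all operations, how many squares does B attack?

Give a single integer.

Answer: 9

Derivation:
Op 1: place WQ@(4,2)
Op 2: place BK@(0,3)
Op 3: place BN@(2,3)
Op 4: place WR@(1,0)
Op 5: place WN@(1,2)
Per-piece attacks for B:
  BK@(0,3): attacks (0,4) (0,2) (1,3) (1,4) (1,2)
  BN@(2,3): attacks (4,4) (0,4) (3,1) (4,2) (1,1) (0,2)
Union (9 distinct): (0,2) (0,4) (1,1) (1,2) (1,3) (1,4) (3,1) (4,2) (4,4)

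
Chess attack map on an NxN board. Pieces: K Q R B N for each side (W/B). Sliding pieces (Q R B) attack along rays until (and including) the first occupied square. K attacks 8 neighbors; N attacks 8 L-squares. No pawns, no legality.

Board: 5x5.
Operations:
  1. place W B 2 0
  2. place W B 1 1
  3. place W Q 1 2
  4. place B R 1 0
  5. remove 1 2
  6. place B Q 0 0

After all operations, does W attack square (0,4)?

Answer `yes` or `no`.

Op 1: place WB@(2,0)
Op 2: place WB@(1,1)
Op 3: place WQ@(1,2)
Op 4: place BR@(1,0)
Op 5: remove (1,2)
Op 6: place BQ@(0,0)
Per-piece attacks for W:
  WB@(1,1): attacks (2,2) (3,3) (4,4) (2,0) (0,2) (0,0) [ray(1,-1) blocked at (2,0); ray(-1,-1) blocked at (0,0)]
  WB@(2,0): attacks (3,1) (4,2) (1,1) [ray(-1,1) blocked at (1,1)]
W attacks (0,4): no

Answer: no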